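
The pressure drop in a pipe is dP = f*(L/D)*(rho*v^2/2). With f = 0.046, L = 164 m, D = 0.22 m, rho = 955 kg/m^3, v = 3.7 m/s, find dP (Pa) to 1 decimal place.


dP = f * (L/D) * (rho*v^2/2)
dP = 0.046 * (164/0.22) * (955*3.7^2/2)
L/D = 745.45454545
rho*v^2/2 = 955*13.69/2 = 6536.975
dP = 0.046 * 745.45454545 * 6536.975
dP = 224158.8 Pa


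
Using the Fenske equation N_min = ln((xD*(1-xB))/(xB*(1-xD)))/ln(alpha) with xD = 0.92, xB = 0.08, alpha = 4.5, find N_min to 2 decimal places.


N_min = ln((xD*(1-xB))/(xB*(1-xD))) / ln(alpha)
Numerator inside ln: 0.8464 / 0.0064 = 132.25
ln(132.25) = 4.884694
ln(alpha) = ln(4.5) = 1.504077
N_min = 4.884694 / 1.504077 = 3.25


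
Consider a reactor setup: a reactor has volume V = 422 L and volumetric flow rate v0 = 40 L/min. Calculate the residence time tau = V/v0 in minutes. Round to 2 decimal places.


tau = V / v0
tau = 422 / 40
tau = 10.55 min


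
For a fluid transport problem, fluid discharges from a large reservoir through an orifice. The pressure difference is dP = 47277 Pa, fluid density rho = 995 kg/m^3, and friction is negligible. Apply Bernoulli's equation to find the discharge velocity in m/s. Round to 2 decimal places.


v = sqrt(2*dP/rho)
v = sqrt(2*47277/995)
v = sqrt(95.029146)
v = 9.75 m/s


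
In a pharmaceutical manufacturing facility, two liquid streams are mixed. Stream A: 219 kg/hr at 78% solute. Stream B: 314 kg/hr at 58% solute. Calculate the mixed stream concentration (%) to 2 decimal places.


Mass balance on solute: F1*x1 + F2*x2 = F3*x3
F3 = F1 + F2 = 219 + 314 = 533 kg/hr
x3 = (F1*x1 + F2*x2)/F3
x3 = (219*0.78 + 314*0.58) / 533
x3 = 66.22%


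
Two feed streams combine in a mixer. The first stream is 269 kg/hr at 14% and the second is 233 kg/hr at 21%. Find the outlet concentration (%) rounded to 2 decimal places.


Mass balance on solute: F1*x1 + F2*x2 = F3*x3
F3 = F1 + F2 = 269 + 233 = 502 kg/hr
x3 = (F1*x1 + F2*x2)/F3
x3 = (269*0.14 + 233*0.21) / 502
x3 = 17.25%


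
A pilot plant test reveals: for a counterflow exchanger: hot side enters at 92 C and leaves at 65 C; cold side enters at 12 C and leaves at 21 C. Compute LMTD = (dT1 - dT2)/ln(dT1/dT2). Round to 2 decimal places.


dT1 = Th_in - Tc_out = 92 - 21 = 71
dT2 = Th_out - Tc_in = 65 - 12 = 53
LMTD = (dT1 - dT2) / ln(dT1/dT2)
LMTD = (71 - 53) / ln(71/53)
LMTD = 61.56 K


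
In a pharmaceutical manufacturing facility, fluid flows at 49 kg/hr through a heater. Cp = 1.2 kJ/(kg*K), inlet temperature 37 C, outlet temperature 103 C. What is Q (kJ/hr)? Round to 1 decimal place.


Q = m_dot * Cp * (T2 - T1)
Q = 49 * 1.2 * (103 - 37)
Q = 49 * 1.2 * 66
Q = 3880.8 kJ/hr


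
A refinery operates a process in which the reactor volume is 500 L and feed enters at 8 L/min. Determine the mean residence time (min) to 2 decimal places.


tau = V / v0
tau = 500 / 8
tau = 62.50 min


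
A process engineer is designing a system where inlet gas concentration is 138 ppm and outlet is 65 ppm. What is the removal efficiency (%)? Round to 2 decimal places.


Efficiency = (G_in - G_out) / G_in * 100%
Efficiency = (138 - 65) / 138 * 100
Efficiency = 73 / 138 * 100
Efficiency = 52.90%


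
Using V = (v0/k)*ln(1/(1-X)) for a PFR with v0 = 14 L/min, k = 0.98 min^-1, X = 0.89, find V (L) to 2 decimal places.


V = (v0/k) * ln(1/(1-X))
V = (14/0.98) * ln(1/(1-0.89))
V = 14.285714 * ln(9.090909)
V = 14.285714 * 2.207275
V = 31.53 L


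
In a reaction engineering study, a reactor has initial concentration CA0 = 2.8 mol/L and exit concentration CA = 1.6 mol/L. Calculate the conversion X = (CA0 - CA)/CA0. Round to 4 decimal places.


X = (CA0 - CA) / CA0
X = (2.8 - 1.6) / 2.8
X = 1.2 / 2.8
X = 0.4286


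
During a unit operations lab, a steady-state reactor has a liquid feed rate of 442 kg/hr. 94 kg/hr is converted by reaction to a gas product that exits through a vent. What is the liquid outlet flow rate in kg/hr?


Steady-state mass balance on the main outlet: F_out = F_in - F_removed
F_out = 442 - 94
F_out = 348 kg/hr


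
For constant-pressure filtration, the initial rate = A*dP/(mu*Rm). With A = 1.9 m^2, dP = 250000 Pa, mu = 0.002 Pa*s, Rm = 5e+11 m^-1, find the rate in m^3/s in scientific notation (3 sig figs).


rate = A * dP / (mu * Rm)
rate = 1.9 * 250000 / (0.002 * 5e+11)
rate = 475000.0 / 1.000e+09
rate = 4.75e-04 m^3/s


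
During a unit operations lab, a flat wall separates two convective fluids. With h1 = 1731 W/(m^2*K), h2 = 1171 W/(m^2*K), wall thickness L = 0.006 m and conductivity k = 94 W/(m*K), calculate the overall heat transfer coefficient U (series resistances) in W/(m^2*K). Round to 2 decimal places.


1/U = 1/h1 + L/k + 1/h2
1/U = 1/1731 + 0.006/94 + 1/1171
1/U = 0.0005777008 + 6.38298e-05 + 0.000853971
1/U = 0.0014955016
U = 668.67 W/(m^2*K)


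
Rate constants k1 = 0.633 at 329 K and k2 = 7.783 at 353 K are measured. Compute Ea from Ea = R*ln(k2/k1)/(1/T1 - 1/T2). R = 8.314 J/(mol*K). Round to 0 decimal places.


Ea = R * ln(k2/k1) / (1/T1 - 1/T2)
ln(k2/k1) = ln(7.783/0.633) = 2.5092267
1/T1 - 1/T2 = 1/329 - 1/353 = 0.000206652488
Ea = 8.314 * 2.5092267 / 0.000206652488
Ea = 100951 J/mol


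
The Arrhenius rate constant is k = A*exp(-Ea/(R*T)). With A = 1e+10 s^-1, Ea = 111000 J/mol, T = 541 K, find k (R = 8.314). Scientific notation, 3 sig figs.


k = A * exp(-Ea/(R*T))
k = 1e+10 * exp(-111000 / (8.314 * 541))
k = 1e+10 * exp(-24.678326)
k = 1.92e-01


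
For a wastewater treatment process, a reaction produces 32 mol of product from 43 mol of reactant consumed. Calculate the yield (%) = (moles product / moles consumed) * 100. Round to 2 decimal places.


Yield = (moles product / moles consumed) * 100%
Yield = (32 / 43) * 100
Yield = 0.7442 * 100
Yield = 74.42%


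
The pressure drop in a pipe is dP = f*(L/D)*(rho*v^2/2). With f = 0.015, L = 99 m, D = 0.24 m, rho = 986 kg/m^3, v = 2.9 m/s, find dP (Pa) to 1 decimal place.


dP = f * (L/D) * (rho*v^2/2)
dP = 0.015 * (99/0.24) * (986*2.9^2/2)
L/D = 412.5
rho*v^2/2 = 986*8.41/2 = 4146.13
dP = 0.015 * 412.5 * 4146.13
dP = 25654.2 Pa


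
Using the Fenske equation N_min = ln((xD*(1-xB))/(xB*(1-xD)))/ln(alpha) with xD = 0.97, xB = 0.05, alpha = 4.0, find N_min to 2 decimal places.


N_min = ln((xD*(1-xB))/(xB*(1-xD))) / ln(alpha)
Numerator inside ln: 0.9215 / 0.0015 = 614.333333
ln(614.333333) = 6.420538
ln(alpha) = ln(4.0) = 1.386294
N_min = 6.420538 / 1.386294 = 4.63


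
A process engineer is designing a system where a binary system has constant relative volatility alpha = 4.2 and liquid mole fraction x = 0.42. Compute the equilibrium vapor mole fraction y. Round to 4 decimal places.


y = alpha*x / (1 + (alpha-1)*x)
y = 4.2*0.42 / (1 + (4.2-1)*0.42)
y = 1.764 / (1 + 1.344)
y = 1.764 / 2.344
y = 0.7526


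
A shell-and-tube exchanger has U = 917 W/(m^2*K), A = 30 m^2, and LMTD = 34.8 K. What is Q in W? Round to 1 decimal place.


Q = U * A * LMTD
Q = 917 * 30 * 34.8
Q = 957348.0 W


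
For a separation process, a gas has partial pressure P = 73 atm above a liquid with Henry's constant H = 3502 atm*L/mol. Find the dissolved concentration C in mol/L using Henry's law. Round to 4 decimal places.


C = P / H
C = 73 / 3502
C = 0.0208 mol/L


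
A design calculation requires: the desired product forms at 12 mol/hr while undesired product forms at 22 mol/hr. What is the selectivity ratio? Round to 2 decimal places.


S = desired product rate / undesired product rate
S = 12 / 22
S = 0.55


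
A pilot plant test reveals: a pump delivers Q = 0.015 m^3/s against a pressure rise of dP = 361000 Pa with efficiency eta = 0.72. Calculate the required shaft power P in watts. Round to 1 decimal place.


P = Q * dP / eta
P = 0.015 * 361000 / 0.72
P = 5415.0 / 0.72
P = 7520.8 W


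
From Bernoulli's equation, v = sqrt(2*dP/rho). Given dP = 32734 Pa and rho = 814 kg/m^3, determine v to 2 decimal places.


v = sqrt(2*dP/rho)
v = sqrt(2*32734/814)
v = sqrt(80.427518)
v = 8.97 m/s


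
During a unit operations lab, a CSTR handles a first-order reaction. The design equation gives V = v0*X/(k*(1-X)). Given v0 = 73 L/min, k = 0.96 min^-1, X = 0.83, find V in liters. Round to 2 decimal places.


V = v0 * X / (k * (1 - X))
V = 73 * 0.83 / (0.96 * (1 - 0.83))
V = 60.59 / (0.96 * 0.17)
V = 60.59 / 0.1632
V = 371.26 L


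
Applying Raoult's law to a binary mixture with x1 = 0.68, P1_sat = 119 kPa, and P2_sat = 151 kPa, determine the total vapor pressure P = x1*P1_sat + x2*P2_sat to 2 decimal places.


P = x1*P1_sat + x2*P2_sat
x2 = 1 - x1 = 1 - 0.68 = 0.32
P = 0.68*119 + 0.32*151
P = 80.92 + 48.32
P = 129.24 kPa


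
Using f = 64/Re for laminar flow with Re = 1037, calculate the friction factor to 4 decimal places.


f = 64 / Re
f = 64 / 1037
f = 0.0617


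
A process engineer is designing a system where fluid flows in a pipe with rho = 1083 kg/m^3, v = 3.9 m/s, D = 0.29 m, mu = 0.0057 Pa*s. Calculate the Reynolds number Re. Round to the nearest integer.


Re = rho * v * D / mu
Re = 1083 * 3.9 * 0.29 / 0.0057
Re = 1224.873 / 0.0057
Re = 214890


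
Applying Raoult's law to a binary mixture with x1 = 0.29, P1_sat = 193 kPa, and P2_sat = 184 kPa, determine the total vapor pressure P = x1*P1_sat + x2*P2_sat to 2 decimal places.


P = x1*P1_sat + x2*P2_sat
x2 = 1 - x1 = 1 - 0.29 = 0.71
P = 0.29*193 + 0.71*184
P = 55.97 + 130.64
P = 186.61 kPa


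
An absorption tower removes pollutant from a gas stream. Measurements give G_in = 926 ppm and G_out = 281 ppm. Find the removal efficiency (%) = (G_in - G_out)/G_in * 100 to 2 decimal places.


Efficiency = (G_in - G_out) / G_in * 100%
Efficiency = (926 - 281) / 926 * 100
Efficiency = 645 / 926 * 100
Efficiency = 69.65%


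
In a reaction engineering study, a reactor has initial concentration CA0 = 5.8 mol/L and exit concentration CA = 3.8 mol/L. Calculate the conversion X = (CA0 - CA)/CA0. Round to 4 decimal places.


X = (CA0 - CA) / CA0
X = (5.8 - 3.8) / 5.8
X = 2.0 / 5.8
X = 0.3448


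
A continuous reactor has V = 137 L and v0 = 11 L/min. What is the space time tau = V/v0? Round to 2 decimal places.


tau = V / v0
tau = 137 / 11
tau = 12.45 min


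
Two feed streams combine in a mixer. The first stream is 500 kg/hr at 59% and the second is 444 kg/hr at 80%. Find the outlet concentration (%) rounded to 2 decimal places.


Mass balance on solute: F1*x1 + F2*x2 = F3*x3
F3 = F1 + F2 = 500 + 444 = 944 kg/hr
x3 = (F1*x1 + F2*x2)/F3
x3 = (500*0.59 + 444*0.8) / 944
x3 = 68.88%


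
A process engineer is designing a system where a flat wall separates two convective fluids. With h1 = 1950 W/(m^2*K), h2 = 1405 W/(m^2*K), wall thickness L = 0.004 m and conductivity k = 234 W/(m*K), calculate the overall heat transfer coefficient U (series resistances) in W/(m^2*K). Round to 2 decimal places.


1/U = 1/h1 + L/k + 1/h2
1/U = 1/1950 + 0.004/234 + 1/1405
1/U = 0.0005128205 + 1.7094e-05 + 0.0007117438
1/U = 0.0012416583
U = 805.37 W/(m^2*K)


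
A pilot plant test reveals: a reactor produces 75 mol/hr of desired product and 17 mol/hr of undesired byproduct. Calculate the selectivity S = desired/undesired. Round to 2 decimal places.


S = desired product rate / undesired product rate
S = 75 / 17
S = 4.41


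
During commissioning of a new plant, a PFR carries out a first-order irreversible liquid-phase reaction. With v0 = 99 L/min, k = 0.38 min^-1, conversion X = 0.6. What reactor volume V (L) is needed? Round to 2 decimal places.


V = (v0/k) * ln(1/(1-X))
V = (99/0.38) * ln(1/(1-0.6))
V = 260.526316 * ln(2.5)
V = 260.526316 * 0.916291
V = 238.72 L


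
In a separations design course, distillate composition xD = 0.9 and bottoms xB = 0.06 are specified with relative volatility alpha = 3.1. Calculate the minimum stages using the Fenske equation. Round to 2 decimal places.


N_min = ln((xD*(1-xB))/(xB*(1-xD))) / ln(alpha)
Numerator inside ln: 0.846 / 0.006 = 141.0
ln(141.0) = 4.94876
ln(alpha) = ln(3.1) = 1.131402
N_min = 4.94876 / 1.131402 = 4.37


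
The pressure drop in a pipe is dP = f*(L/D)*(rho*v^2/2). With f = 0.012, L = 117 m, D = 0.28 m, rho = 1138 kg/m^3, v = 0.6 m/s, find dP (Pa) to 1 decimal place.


dP = f * (L/D) * (rho*v^2/2)
dP = 0.012 * (117/0.28) * (1138*0.6^2/2)
L/D = 417.85714286
rho*v^2/2 = 1138*0.36/2 = 204.84
dP = 0.012 * 417.85714286 * 204.84
dP = 1027.1 Pa


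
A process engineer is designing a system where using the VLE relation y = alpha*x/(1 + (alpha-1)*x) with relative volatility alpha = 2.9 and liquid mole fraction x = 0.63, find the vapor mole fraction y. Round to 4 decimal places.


y = alpha*x / (1 + (alpha-1)*x)
y = 2.9*0.63 / (1 + (2.9-1)*0.63)
y = 1.827 / (1 + 1.197)
y = 1.827 / 2.197
y = 0.8316


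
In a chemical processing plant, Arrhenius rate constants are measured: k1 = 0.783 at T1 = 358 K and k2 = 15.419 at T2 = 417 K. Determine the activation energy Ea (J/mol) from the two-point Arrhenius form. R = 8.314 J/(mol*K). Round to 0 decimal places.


Ea = R * ln(k2/k1) / (1/T1 - 1/T2)
ln(k2/k1) = ln(15.419/0.783) = 2.9802231
1/T1 - 1/T2 = 1/358 - 1/417 = 0.000395214555
Ea = 8.314 * 2.9802231 / 0.000395214555
Ea = 62694 J/mol


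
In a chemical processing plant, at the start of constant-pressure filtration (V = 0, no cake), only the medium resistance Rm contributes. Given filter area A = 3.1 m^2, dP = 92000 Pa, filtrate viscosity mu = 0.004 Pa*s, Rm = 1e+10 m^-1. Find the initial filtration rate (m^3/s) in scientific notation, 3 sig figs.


rate = A * dP / (mu * Rm)
rate = 3.1 * 92000 / (0.004 * 1e+10)
rate = 285200.0 / 4.000e+07
rate = 7.13e-03 m^3/s


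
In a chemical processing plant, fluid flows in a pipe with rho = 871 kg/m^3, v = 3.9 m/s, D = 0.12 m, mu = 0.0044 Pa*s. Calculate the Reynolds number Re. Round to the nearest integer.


Re = rho * v * D / mu
Re = 871 * 3.9 * 0.12 / 0.0044
Re = 407.628 / 0.0044
Re = 92643


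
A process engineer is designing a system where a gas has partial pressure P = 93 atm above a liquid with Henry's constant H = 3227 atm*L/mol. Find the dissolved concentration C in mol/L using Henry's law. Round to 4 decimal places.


C = P / H
C = 93 / 3227
C = 0.0288 mol/L


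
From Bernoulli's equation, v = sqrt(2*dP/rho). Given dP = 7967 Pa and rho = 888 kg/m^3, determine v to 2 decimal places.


v = sqrt(2*dP/rho)
v = sqrt(2*7967/888)
v = sqrt(17.943694)
v = 4.24 m/s


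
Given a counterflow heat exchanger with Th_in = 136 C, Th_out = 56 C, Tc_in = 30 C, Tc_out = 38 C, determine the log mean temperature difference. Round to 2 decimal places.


dT1 = Th_in - Tc_out = 136 - 38 = 98
dT2 = Th_out - Tc_in = 56 - 30 = 26
LMTD = (dT1 - dT2) / ln(dT1/dT2)
LMTD = (98 - 26) / ln(98/26)
LMTD = 54.26 K


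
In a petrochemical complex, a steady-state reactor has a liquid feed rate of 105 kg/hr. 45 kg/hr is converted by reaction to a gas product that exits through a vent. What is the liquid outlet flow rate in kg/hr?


Steady-state mass balance on the main outlet: F_out = F_in - F_removed
F_out = 105 - 45
F_out = 60 kg/hr


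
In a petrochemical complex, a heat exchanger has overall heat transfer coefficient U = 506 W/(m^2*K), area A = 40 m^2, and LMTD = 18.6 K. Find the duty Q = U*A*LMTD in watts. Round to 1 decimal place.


Q = U * A * LMTD
Q = 506 * 40 * 18.6
Q = 376464.0 W


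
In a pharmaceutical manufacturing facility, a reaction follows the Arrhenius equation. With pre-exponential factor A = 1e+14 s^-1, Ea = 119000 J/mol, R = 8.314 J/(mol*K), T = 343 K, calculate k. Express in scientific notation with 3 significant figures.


k = A * exp(-Ea/(R*T))
k = 1e+14 * exp(-119000 / (8.314 * 343))
k = 1e+14 * exp(-41.729465)
k = 7.54e-05


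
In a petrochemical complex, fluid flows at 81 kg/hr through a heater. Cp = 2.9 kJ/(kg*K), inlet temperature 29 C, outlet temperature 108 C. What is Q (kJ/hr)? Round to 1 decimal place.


Q = m_dot * Cp * (T2 - T1)
Q = 81 * 2.9 * (108 - 29)
Q = 81 * 2.9 * 79
Q = 18557.1 kJ/hr


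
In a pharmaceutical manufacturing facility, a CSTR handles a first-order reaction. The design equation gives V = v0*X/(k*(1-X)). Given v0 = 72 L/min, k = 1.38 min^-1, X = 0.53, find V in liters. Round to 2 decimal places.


V = v0 * X / (k * (1 - X))
V = 72 * 0.53 / (1.38 * (1 - 0.53))
V = 38.16 / (1.38 * 0.47)
V = 38.16 / 0.6486
V = 58.83 L


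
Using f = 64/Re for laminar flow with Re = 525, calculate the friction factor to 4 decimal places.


f = 64 / Re
f = 64 / 525
f = 0.1219


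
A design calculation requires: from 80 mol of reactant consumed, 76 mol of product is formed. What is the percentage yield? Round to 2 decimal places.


Yield = (moles product / moles consumed) * 100%
Yield = (76 / 80) * 100
Yield = 0.95 * 100
Yield = 95.00%


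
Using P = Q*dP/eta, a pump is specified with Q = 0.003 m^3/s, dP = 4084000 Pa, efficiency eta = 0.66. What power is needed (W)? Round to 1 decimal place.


P = Q * dP / eta
P = 0.003 * 4084000 / 0.66
P = 12252.0 / 0.66
P = 18563.6 W


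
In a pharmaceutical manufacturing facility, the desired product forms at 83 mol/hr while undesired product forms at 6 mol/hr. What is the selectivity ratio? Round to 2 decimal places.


S = desired product rate / undesired product rate
S = 83 / 6
S = 13.83


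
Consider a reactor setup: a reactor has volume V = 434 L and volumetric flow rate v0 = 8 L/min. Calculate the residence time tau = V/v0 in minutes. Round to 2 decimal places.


tau = V / v0
tau = 434 / 8
tau = 54.25 min


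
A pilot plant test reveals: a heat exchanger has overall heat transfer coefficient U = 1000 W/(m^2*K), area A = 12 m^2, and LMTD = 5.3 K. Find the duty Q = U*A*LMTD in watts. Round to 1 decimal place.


Q = U * A * LMTD
Q = 1000 * 12 * 5.3
Q = 63600.0 W


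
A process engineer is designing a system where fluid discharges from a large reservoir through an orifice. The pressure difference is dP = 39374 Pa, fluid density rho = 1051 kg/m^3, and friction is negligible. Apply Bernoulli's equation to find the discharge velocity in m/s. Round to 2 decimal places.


v = sqrt(2*dP/rho)
v = sqrt(2*39374/1051)
v = sqrt(74.926736)
v = 8.66 m/s


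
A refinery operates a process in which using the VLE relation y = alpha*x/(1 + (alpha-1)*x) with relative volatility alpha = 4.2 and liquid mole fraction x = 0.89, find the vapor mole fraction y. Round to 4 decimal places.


y = alpha*x / (1 + (alpha-1)*x)
y = 4.2*0.89 / (1 + (4.2-1)*0.89)
y = 3.738 / (1 + 2.848)
y = 3.738 / 3.848
y = 0.9714


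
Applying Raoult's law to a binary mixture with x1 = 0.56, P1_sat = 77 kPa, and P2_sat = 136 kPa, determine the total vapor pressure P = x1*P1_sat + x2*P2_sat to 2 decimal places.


P = x1*P1_sat + x2*P2_sat
x2 = 1 - x1 = 1 - 0.56 = 0.44
P = 0.56*77 + 0.44*136
P = 43.12 + 59.84
P = 102.96 kPa


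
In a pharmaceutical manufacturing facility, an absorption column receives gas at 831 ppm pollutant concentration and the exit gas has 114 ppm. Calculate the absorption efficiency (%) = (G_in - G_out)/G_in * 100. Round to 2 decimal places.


Efficiency = (G_in - G_out) / G_in * 100%
Efficiency = (831 - 114) / 831 * 100
Efficiency = 717 / 831 * 100
Efficiency = 86.28%


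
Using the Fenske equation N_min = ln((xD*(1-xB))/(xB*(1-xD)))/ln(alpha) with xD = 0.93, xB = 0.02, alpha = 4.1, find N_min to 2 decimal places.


N_min = ln((xD*(1-xB))/(xB*(1-xD))) / ln(alpha)
Numerator inside ln: 0.9114 / 0.0014 = 651.0
ln(651.0) = 6.47851
ln(alpha) = ln(4.1) = 1.410987
N_min = 6.47851 / 1.410987 = 4.59


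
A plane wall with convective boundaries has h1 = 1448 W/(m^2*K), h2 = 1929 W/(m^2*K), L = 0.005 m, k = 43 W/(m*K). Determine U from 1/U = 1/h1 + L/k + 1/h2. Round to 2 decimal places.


1/U = 1/h1 + L/k + 1/h2
1/U = 1/1448 + 0.005/43 + 1/1929
1/U = 0.0006906077 + 0.0001162791 + 0.0005184033
1/U = 0.0013252901
U = 754.55 W/(m^2*K)


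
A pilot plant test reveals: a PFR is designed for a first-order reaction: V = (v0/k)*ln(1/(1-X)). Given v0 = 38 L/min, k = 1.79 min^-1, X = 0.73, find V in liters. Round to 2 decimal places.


V = (v0/k) * ln(1/(1-X))
V = (38/1.79) * ln(1/(1-0.73))
V = 21.22905 * ln(3.703704)
V = 21.22905 * 1.309333
V = 27.80 L


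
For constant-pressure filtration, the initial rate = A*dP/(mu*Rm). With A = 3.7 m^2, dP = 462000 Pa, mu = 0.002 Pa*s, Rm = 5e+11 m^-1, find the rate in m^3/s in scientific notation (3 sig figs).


rate = A * dP / (mu * Rm)
rate = 3.7 * 462000 / (0.002 * 5e+11)
rate = 1709400.0 / 1.000e+09
rate = 1.71e-03 m^3/s


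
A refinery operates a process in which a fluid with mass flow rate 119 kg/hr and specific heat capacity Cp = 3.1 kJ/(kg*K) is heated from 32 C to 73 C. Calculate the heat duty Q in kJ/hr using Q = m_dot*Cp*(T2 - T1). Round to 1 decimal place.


Q = m_dot * Cp * (T2 - T1)
Q = 119 * 3.1 * (73 - 32)
Q = 119 * 3.1 * 41
Q = 15124.9 kJ/hr


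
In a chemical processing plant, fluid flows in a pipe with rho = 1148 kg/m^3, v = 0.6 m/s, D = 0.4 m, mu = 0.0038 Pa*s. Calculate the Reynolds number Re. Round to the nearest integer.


Re = rho * v * D / mu
Re = 1148 * 0.6 * 0.4 / 0.0038
Re = 275.52 / 0.0038
Re = 72505


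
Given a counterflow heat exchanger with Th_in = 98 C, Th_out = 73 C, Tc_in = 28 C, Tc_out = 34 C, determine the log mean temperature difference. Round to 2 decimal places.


dT1 = Th_in - Tc_out = 98 - 34 = 64
dT2 = Th_out - Tc_in = 73 - 28 = 45
LMTD = (dT1 - dT2) / ln(dT1/dT2)
LMTD = (64 - 45) / ln(64/45)
LMTD = 53.94 K


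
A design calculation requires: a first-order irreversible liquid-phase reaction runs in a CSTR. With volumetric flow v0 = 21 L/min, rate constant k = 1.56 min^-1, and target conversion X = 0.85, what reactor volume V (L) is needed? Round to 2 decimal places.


V = v0 * X / (k * (1 - X))
V = 21 * 0.85 / (1.56 * (1 - 0.85))
V = 17.85 / (1.56 * 0.15)
V = 17.85 / 0.234
V = 76.28 L


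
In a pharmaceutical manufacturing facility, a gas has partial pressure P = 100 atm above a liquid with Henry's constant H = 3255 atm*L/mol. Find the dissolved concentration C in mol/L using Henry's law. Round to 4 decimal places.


C = P / H
C = 100 / 3255
C = 0.0307 mol/L


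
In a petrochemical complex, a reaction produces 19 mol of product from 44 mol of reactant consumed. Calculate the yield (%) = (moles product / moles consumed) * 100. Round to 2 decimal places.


Yield = (moles product / moles consumed) * 100%
Yield = (19 / 44) * 100
Yield = 0.4318 * 100
Yield = 43.18%


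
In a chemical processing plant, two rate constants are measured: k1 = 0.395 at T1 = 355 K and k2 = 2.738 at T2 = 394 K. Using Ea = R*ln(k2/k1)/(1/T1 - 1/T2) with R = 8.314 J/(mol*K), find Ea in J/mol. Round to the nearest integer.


Ea = R * ln(k2/k1) / (1/T1 - 1/T2)
ln(k2/k1) = ln(2.738/0.395) = 1.9360972
1/T1 - 1/T2 = 1/355 - 1/394 = 0.000278830342
Ea = 8.314 * 1.9360972 / 0.000278830342
Ea = 57729 J/mol


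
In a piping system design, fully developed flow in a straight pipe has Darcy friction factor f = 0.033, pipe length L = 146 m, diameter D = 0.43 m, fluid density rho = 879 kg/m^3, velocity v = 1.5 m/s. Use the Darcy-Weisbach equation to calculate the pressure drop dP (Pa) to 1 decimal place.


dP = f * (L/D) * (rho*v^2/2)
dP = 0.033 * (146/0.43) * (879*1.5^2/2)
L/D = 339.53488372
rho*v^2/2 = 879*2.25/2 = 988.875
dP = 0.033 * 339.53488372 * 988.875
dP = 11080.0 Pa


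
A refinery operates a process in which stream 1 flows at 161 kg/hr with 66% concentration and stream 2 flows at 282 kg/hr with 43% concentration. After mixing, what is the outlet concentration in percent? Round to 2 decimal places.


Mass balance on solute: F1*x1 + F2*x2 = F3*x3
F3 = F1 + F2 = 161 + 282 = 443 kg/hr
x3 = (F1*x1 + F2*x2)/F3
x3 = (161*0.66 + 282*0.43) / 443
x3 = 51.36%


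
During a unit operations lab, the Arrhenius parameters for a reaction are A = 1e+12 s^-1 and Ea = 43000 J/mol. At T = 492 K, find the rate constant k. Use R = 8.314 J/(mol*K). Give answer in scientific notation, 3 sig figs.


k = A * exp(-Ea/(R*T))
k = 1e+12 * exp(-43000 / (8.314 * 492))
k = 1e+12 * exp(-10.512193)
k = 2.72e+07


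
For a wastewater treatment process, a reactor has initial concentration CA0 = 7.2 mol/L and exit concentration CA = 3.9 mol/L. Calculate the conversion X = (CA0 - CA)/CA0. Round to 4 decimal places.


X = (CA0 - CA) / CA0
X = (7.2 - 3.9) / 7.2
X = 3.3 / 7.2
X = 0.4583


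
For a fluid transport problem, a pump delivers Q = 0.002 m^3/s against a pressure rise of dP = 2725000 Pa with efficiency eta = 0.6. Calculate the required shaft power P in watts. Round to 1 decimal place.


P = Q * dP / eta
P = 0.002 * 2725000 / 0.6
P = 5450.0 / 0.6
P = 9083.3 W


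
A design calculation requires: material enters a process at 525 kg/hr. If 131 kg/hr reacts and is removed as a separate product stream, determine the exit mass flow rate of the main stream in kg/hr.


Steady-state mass balance on the main outlet: F_out = F_in - F_removed
F_out = 525 - 131
F_out = 394 kg/hr


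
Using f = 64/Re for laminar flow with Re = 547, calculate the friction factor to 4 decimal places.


f = 64 / Re
f = 64 / 547
f = 0.1170


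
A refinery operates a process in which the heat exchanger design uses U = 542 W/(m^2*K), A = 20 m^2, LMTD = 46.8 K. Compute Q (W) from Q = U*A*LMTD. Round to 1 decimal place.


Q = U * A * LMTD
Q = 542 * 20 * 46.8
Q = 507312.0 W


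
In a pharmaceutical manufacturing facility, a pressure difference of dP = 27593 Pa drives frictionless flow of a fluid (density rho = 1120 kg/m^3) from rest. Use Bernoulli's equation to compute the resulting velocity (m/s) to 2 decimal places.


v = sqrt(2*dP/rho)
v = sqrt(2*27593/1120)
v = sqrt(49.273214)
v = 7.02 m/s


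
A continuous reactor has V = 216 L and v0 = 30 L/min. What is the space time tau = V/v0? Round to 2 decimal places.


tau = V / v0
tau = 216 / 30
tau = 7.20 min


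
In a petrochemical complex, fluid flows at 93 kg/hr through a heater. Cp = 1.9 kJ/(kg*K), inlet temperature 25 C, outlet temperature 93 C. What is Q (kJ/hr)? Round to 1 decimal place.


Q = m_dot * Cp * (T2 - T1)
Q = 93 * 1.9 * (93 - 25)
Q = 93 * 1.9 * 68
Q = 12015.6 kJ/hr


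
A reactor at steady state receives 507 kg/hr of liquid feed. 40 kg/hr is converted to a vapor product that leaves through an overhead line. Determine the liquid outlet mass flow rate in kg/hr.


Steady-state mass balance on the main outlet: F_out = F_in - F_removed
F_out = 507 - 40
F_out = 467 kg/hr


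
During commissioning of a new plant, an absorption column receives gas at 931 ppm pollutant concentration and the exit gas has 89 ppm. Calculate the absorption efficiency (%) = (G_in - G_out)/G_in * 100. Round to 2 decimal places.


Efficiency = (G_in - G_out) / G_in * 100%
Efficiency = (931 - 89) / 931 * 100
Efficiency = 842 / 931 * 100
Efficiency = 90.44%


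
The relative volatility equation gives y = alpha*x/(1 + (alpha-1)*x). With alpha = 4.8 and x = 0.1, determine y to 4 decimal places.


y = alpha*x / (1 + (alpha-1)*x)
y = 4.8*0.1 / (1 + (4.8-1)*0.1)
y = 0.48 / (1 + 0.38)
y = 0.48 / 1.38
y = 0.3478


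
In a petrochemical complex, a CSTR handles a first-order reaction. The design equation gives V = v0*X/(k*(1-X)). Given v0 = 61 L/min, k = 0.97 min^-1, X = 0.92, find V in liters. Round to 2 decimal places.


V = v0 * X / (k * (1 - X))
V = 61 * 0.92 / (0.97 * (1 - 0.92))
V = 56.12 / (0.97 * 0.08)
V = 56.12 / 0.0776
V = 723.20 L


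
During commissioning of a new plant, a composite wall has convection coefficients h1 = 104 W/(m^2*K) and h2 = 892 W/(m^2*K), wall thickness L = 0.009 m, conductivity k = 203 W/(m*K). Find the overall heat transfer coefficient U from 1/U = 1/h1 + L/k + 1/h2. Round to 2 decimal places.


1/U = 1/h1 + L/k + 1/h2
1/U = 1/104 + 0.009/203 + 1/892
1/U = 0.0096153846 + 4.4335e-05 + 0.0011210762
1/U = 0.0107807958
U = 92.76 W/(m^2*K)


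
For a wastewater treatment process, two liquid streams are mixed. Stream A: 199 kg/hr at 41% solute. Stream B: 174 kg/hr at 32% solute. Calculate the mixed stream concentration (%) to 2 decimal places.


Mass balance on solute: F1*x1 + F2*x2 = F3*x3
F3 = F1 + F2 = 199 + 174 = 373 kg/hr
x3 = (F1*x1 + F2*x2)/F3
x3 = (199*0.41 + 174*0.32) / 373
x3 = 36.80%


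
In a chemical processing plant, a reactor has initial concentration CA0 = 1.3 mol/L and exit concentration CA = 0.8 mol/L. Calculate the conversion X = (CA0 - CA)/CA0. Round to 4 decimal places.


X = (CA0 - CA) / CA0
X = (1.3 - 0.8) / 1.3
X = 0.5 / 1.3
X = 0.3846


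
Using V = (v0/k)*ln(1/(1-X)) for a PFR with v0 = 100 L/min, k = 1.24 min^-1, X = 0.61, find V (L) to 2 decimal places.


V = (v0/k) * ln(1/(1-X))
V = (100/1.24) * ln(1/(1-0.61))
V = 80.645161 * ln(2.564103)
V = 80.645161 * 0.941609
V = 75.94 L


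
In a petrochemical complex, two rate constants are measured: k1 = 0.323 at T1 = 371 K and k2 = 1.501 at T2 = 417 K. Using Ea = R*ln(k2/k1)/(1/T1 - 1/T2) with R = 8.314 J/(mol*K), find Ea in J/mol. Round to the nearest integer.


Ea = R * ln(k2/k1) / (1/T1 - 1/T2)
ln(k2/k1) = ln(1.501/0.323) = 1.5362345
1/T1 - 1/T2 = 1/371 - 1/417 = 0.000297336255
Ea = 8.314 * 1.5362345 / 0.000297336255
Ea = 42956 J/mol


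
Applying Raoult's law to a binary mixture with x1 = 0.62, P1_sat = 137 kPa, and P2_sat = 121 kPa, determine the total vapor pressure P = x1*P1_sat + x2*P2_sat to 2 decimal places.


P = x1*P1_sat + x2*P2_sat
x2 = 1 - x1 = 1 - 0.62 = 0.38
P = 0.62*137 + 0.38*121
P = 84.94 + 45.98
P = 130.92 kPa


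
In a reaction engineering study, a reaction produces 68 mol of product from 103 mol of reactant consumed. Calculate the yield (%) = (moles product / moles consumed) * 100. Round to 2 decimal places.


Yield = (moles product / moles consumed) * 100%
Yield = (68 / 103) * 100
Yield = 0.6602 * 100
Yield = 66.02%


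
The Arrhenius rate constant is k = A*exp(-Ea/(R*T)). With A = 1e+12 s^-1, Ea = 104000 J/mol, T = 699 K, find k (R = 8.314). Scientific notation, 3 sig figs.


k = A * exp(-Ea/(R*T))
k = 1e+12 * exp(-104000 / (8.314 * 699))
k = 1e+12 * exp(-17.895595)
k = 1.69e+04


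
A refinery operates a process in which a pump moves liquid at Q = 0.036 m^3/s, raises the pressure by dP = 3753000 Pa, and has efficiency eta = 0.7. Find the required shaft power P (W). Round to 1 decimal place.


P = Q * dP / eta
P = 0.036 * 3753000 / 0.7
P = 135108.0 / 0.7
P = 193011.4 W


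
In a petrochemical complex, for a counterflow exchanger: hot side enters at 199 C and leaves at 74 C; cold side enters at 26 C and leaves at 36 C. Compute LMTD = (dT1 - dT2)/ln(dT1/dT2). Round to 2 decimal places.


dT1 = Th_in - Tc_out = 199 - 36 = 163
dT2 = Th_out - Tc_in = 74 - 26 = 48
LMTD = (dT1 - dT2) / ln(dT1/dT2)
LMTD = (163 - 48) / ln(163/48)
LMTD = 94.07 K


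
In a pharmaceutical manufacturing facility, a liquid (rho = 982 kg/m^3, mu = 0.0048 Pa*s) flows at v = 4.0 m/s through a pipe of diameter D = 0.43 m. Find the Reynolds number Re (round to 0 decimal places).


Re = rho * v * D / mu
Re = 982 * 4.0 * 0.43 / 0.0048
Re = 1689.04 / 0.0048
Re = 351883


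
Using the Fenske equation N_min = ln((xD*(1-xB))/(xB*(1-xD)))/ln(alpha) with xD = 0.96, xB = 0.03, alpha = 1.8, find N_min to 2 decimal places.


N_min = ln((xD*(1-xB))/(xB*(1-xD))) / ln(alpha)
Numerator inside ln: 0.9312 / 0.0012 = 776.0
ln(776.0) = 6.654153
ln(alpha) = ln(1.8) = 0.587787
N_min = 6.654153 / 0.587787 = 11.32


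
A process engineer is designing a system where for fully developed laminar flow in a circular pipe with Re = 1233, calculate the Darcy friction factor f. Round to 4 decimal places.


f = 64 / Re
f = 64 / 1233
f = 0.0519


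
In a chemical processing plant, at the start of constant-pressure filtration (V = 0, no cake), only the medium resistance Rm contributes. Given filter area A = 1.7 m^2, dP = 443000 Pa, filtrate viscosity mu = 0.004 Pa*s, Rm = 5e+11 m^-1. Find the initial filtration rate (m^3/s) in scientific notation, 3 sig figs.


rate = A * dP / (mu * Rm)
rate = 1.7 * 443000 / (0.004 * 5e+11)
rate = 753100.0 / 2.000e+09
rate = 3.77e-04 m^3/s


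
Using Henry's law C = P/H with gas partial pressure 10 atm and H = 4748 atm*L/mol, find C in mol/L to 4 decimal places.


C = P / H
C = 10 / 4748
C = 0.0021 mol/L


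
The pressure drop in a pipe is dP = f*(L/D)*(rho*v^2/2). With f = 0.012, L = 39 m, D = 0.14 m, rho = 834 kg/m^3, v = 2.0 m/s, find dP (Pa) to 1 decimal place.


dP = f * (L/D) * (rho*v^2/2)
dP = 0.012 * (39/0.14) * (834*2.0^2/2)
L/D = 278.57142857
rho*v^2/2 = 834*4.0/2 = 1668.0
dP = 0.012 * 278.57142857 * 1668.0
dP = 5575.9 Pa


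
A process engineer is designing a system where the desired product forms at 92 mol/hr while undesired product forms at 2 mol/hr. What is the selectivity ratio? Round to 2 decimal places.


S = desired product rate / undesired product rate
S = 92 / 2
S = 46.00


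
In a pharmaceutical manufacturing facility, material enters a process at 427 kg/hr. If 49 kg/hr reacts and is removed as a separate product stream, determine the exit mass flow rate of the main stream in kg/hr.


Steady-state mass balance on the main outlet: F_out = F_in - F_removed
F_out = 427 - 49
F_out = 378 kg/hr


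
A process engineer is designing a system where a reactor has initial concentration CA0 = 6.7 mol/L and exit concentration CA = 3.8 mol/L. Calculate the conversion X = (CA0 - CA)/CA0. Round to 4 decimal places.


X = (CA0 - CA) / CA0
X = (6.7 - 3.8) / 6.7
X = 2.9 / 6.7
X = 0.4328


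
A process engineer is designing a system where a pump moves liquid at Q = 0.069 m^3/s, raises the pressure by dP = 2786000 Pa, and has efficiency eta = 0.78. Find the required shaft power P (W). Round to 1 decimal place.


P = Q * dP / eta
P = 0.069 * 2786000 / 0.78
P = 192234.0 / 0.78
P = 246453.8 W


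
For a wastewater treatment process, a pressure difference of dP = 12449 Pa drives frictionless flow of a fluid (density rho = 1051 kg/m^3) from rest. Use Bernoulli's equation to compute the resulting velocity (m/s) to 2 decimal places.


v = sqrt(2*dP/rho)
v = sqrt(2*12449/1051)
v = sqrt(23.689819)
v = 4.87 m/s


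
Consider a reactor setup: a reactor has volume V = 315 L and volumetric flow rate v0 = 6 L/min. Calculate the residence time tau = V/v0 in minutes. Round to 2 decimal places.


tau = V / v0
tau = 315 / 6
tau = 52.50 min


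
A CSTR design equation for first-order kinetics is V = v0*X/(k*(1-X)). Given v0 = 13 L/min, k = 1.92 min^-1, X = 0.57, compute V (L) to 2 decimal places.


V = v0 * X / (k * (1 - X))
V = 13 * 0.57 / (1.92 * (1 - 0.57))
V = 7.41 / (1.92 * 0.43)
V = 7.41 / 0.8256
V = 8.98 L


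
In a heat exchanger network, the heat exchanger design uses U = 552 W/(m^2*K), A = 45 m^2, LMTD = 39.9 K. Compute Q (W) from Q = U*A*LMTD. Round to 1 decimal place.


Q = U * A * LMTD
Q = 552 * 45 * 39.9
Q = 991116.0 W


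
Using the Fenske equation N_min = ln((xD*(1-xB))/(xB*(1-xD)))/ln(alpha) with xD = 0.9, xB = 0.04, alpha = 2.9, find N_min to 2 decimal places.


N_min = ln((xD*(1-xB))/(xB*(1-xD))) / ln(alpha)
Numerator inside ln: 0.864 / 0.004 = 216.0
ln(216.0) = 5.375278
ln(alpha) = ln(2.9) = 1.064711
N_min = 5.375278 / 1.064711 = 5.05


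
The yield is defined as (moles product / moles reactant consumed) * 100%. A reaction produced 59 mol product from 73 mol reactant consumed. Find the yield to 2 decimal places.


Yield = (moles product / moles consumed) * 100%
Yield = (59 / 73) * 100
Yield = 0.8082 * 100
Yield = 80.82%


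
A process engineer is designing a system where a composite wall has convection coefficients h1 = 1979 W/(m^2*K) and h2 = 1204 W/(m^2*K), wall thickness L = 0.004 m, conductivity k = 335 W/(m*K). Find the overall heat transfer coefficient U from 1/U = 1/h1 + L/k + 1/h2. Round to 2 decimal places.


1/U = 1/h1 + L/k + 1/h2
1/U = 1/1979 + 0.004/335 + 1/1204
1/U = 0.0005053057 + 1.19403e-05 + 0.0008305648
1/U = 0.0013478108
U = 741.94 W/(m^2*K)


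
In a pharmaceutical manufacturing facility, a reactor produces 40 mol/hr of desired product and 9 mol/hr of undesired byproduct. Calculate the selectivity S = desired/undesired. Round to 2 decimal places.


S = desired product rate / undesired product rate
S = 40 / 9
S = 4.44


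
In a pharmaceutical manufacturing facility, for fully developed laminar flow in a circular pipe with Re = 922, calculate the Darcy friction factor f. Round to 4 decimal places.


f = 64 / Re
f = 64 / 922
f = 0.0694


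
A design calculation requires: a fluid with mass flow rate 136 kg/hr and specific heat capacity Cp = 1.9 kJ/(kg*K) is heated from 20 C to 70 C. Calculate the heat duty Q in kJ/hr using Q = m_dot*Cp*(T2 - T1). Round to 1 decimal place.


Q = m_dot * Cp * (T2 - T1)
Q = 136 * 1.9 * (70 - 20)
Q = 136 * 1.9 * 50
Q = 12920.0 kJ/hr


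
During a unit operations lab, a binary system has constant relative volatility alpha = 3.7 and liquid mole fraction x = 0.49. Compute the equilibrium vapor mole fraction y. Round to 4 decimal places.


y = alpha*x / (1 + (alpha-1)*x)
y = 3.7*0.49 / (1 + (3.7-1)*0.49)
y = 1.813 / (1 + 1.323)
y = 1.813 / 2.323
y = 0.7805


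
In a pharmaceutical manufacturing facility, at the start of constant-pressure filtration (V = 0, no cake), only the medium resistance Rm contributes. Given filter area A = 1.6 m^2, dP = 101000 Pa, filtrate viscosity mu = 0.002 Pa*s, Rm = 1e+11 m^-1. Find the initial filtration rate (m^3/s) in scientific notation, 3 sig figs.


rate = A * dP / (mu * Rm)
rate = 1.6 * 101000 / (0.002 * 1e+11)
rate = 161600.0 / 2.000e+08
rate = 8.08e-04 m^3/s


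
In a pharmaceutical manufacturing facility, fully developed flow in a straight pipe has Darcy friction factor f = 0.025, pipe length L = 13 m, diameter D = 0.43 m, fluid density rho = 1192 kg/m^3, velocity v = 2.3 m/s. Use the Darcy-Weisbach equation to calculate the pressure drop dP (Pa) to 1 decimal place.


dP = f * (L/D) * (rho*v^2/2)
dP = 0.025 * (13/0.43) * (1192*2.3^2/2)
L/D = 30.23255814
rho*v^2/2 = 1192*5.29/2 = 3152.84
dP = 0.025 * 30.23255814 * 3152.84
dP = 2383.0 Pa


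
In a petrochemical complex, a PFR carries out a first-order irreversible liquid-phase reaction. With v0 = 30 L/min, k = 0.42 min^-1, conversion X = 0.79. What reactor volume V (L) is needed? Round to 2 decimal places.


V = (v0/k) * ln(1/(1-X))
V = (30/0.42) * ln(1/(1-0.79))
V = 71.428571 * ln(4.761905)
V = 71.428571 * 1.560648
V = 111.47 L


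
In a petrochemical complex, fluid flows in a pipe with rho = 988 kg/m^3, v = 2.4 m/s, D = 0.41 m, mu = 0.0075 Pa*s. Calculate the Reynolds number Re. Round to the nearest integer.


Re = rho * v * D / mu
Re = 988 * 2.4 * 0.41 / 0.0075
Re = 972.192 / 0.0075
Re = 129626


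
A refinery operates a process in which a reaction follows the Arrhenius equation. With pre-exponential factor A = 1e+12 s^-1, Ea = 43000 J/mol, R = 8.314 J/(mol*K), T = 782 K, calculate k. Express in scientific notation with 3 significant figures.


k = A * exp(-Ea/(R*T))
k = 1e+12 * exp(-43000 / (8.314 * 782))
k = 1e+12 * exp(-6.61381)
k = 1.34e+09


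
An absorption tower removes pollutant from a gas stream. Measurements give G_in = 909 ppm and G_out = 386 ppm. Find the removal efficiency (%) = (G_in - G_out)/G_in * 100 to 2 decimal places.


Efficiency = (G_in - G_out) / G_in * 100%
Efficiency = (909 - 386) / 909 * 100
Efficiency = 523 / 909 * 100
Efficiency = 57.54%


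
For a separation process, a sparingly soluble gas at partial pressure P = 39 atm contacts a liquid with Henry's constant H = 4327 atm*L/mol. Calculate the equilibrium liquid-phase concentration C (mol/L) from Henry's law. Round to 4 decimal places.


C = P / H
C = 39 / 4327
C = 0.0090 mol/L


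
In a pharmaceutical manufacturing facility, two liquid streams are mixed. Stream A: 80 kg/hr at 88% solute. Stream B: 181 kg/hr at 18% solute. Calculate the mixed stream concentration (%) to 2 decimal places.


Mass balance on solute: F1*x1 + F2*x2 = F3*x3
F3 = F1 + F2 = 80 + 181 = 261 kg/hr
x3 = (F1*x1 + F2*x2)/F3
x3 = (80*0.88 + 181*0.18) / 261
x3 = 39.46%
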